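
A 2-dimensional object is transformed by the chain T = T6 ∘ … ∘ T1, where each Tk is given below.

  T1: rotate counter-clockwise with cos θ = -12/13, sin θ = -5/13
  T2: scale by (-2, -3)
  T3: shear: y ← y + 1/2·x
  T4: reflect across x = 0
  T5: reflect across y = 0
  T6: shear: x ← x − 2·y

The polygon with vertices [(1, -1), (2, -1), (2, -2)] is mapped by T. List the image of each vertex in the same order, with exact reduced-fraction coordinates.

image vertices: (-42/13, 4/13), (-12/13, -23/13), (-84/13, 8/13)

T1 rotate counter-clockwise with cos θ = -12/13, sin θ = -5/13: (1, -1) → (-17/13, 7/13); (2, -1) → (-29/13, 2/13); (2, -2) → (-34/13, 14/13)
T2 scale by (-2, -3): (-17/13, 7/13) → (34/13, -21/13); (-29/13, 2/13) → (58/13, -6/13); (-34/13, 14/13) → (68/13, -42/13)
T3 shear: y ← y + 1/2·x: (34/13, -21/13) → (34/13, -4/13); (58/13, -6/13) → (58/13, 23/13); (68/13, -42/13) → (68/13, -8/13)
T4 reflect across x = 0: (34/13, -4/13) → (-34/13, -4/13); (58/13, 23/13) → (-58/13, 23/13); (68/13, -8/13) → (-68/13, -8/13)
T5 reflect across y = 0: (-34/13, -4/13) → (-34/13, 4/13); (-58/13, 23/13) → (-58/13, -23/13); (-68/13, -8/13) → (-68/13, 8/13)
T6 shear: x ← x − 2·y: (-34/13, 4/13) → (-42/13, 4/13); (-58/13, -23/13) → (-12/13, -23/13); (-68/13, 8/13) → (-84/13, 8/13)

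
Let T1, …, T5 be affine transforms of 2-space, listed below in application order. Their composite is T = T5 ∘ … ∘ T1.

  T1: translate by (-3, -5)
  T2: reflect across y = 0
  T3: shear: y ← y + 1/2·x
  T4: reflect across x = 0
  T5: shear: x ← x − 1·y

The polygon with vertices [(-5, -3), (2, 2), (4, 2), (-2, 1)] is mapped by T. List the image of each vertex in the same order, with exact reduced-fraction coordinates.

T1 translate by (-3, -5): (-5, -3) → (-8, -8); (2, 2) → (-1, -3); (4, 2) → (1, -3); (-2, 1) → (-5, -4)
T2 reflect across y = 0: (-8, -8) → (-8, 8); (-1, -3) → (-1, 3); (1, -3) → (1, 3); (-5, -4) → (-5, 4)
T3 shear: y ← y + 1/2·x: (-8, 8) → (-8, 4); (-1, 3) → (-1, 5/2); (1, 3) → (1, 7/2); (-5, 4) → (-5, 3/2)
T4 reflect across x = 0: (-8, 4) → (8, 4); (-1, 5/2) → (1, 5/2); (1, 7/2) → (-1, 7/2); (-5, 3/2) → (5, 3/2)
T5 shear: x ← x − 1·y: (8, 4) → (4, 4); (1, 5/2) → (-3/2, 5/2); (-1, 7/2) → (-9/2, 7/2); (5, 3/2) → (7/2, 3/2)

image vertices: (4, 4), (-3/2, 5/2), (-9/2, 7/2), (7/2, 3/2)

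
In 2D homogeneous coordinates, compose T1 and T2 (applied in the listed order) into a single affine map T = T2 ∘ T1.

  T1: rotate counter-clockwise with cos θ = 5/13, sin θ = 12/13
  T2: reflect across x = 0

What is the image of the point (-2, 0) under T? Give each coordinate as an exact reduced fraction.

T(p) = (10/13, -24/13)

T1 rotate counter-clockwise with cos θ = 5/13, sin θ = 12/13: (-2, 0) → (-10/13, -24/13)
T2 reflect across x = 0: (-10/13, -24/13) → (10/13, -24/13)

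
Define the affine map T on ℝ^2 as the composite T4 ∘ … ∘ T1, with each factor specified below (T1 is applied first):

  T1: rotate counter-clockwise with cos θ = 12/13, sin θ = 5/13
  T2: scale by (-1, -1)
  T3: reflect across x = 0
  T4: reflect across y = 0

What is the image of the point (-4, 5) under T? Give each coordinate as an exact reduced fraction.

T1 rotate counter-clockwise with cos θ = 12/13, sin θ = 5/13: (-4, 5) → (-73/13, 40/13)
T2 scale by (-1, -1): (-73/13, 40/13) → (73/13, -40/13)
T3 reflect across x = 0: (73/13, -40/13) → (-73/13, -40/13)
T4 reflect across y = 0: (-73/13, -40/13) → (-73/13, 40/13)

T(p) = (-73/13, 40/13)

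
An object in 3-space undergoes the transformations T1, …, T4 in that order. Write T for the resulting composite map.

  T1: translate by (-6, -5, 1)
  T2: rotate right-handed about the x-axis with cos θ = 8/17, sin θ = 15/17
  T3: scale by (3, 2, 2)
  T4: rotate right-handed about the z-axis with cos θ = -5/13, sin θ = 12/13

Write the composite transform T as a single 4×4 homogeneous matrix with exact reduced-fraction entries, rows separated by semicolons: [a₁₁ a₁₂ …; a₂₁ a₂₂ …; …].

T = [-15/13 -192/221 360/221 2850/221; 36/13 -80/221 150/221 -3122/221; 0 30/17 16/17 -134/17; 0 0 0 1]

T1 = [1 0 0 -6; 0 1 0 -5; 0 0 1 1; 0 0 0 1]
T2·T1 = [1 0 0 -6; 0 8/17 -15/17 -55/17; 0 15/17 8/17 -67/17; 0 0 0 1]
T3·…·T1 = [3 0 0 -18; 0 16/17 -30/17 -110/17; 0 30/17 16/17 -134/17; 0 0 0 1]
T4·…·T1 = [-15/13 -192/221 360/221 2850/221; 36/13 -80/221 150/221 -3122/221; 0 30/17 16/17 -134/17; 0 0 0 1]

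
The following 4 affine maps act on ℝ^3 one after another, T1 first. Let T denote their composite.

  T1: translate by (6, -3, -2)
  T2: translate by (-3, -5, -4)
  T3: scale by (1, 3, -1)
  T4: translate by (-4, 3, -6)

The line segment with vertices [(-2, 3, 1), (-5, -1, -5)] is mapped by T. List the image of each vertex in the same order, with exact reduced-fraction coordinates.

image vertices: (-3, -12, -1), (-6, -24, 5)

T1 translate by (6, -3, -2): (-2, 3, 1) → (4, 0, -1); (-5, -1, -5) → (1, -4, -7)
T2 translate by (-3, -5, -4): (4, 0, -1) → (1, -5, -5); (1, -4, -7) → (-2, -9, -11)
T3 scale by (1, 3, -1): (1, -5, -5) → (1, -15, 5); (-2, -9, -11) → (-2, -27, 11)
T4 translate by (-4, 3, -6): (1, -15, 5) → (-3, -12, -1); (-2, -27, 11) → (-6, -24, 5)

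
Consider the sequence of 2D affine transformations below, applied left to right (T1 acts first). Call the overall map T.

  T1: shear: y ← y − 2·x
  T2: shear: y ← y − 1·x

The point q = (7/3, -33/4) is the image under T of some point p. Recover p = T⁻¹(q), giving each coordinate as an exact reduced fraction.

p = (7/3, -5/4)

T1 = [1 0 0; -2 1 0; 0 0 1]
T2·T1 = [1 0 0; -3 1 0; 0 0 1]
det M = 1; M⁻¹ = [1 0 0; 3 1 0; 0 0 1]
M⁻¹ · (7/3, -33/4)ᵀ = (7/3, -5/4)ᵀ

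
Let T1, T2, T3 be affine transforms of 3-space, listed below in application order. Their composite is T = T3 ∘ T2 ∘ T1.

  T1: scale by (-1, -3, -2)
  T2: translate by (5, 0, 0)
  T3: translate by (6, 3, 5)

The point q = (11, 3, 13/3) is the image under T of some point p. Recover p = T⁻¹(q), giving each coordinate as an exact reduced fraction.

T1 = [-1 0 0 0; 0 -3 0 0; 0 0 -2 0; 0 0 0 1]
T2·T1 = [-1 0 0 5; 0 -3 0 0; 0 0 -2 0; 0 0 0 1]
T3·…·T1 = [-1 0 0 11; 0 -3 0 3; 0 0 -2 5; 0 0 0 1]
det M = -6; M⁻¹ = [-1 0 0 11; 0 -1/3 0 1; 0 0 -1/2 5/2; 0 0 0 1]
M⁻¹ · (11, 3, 13/3)ᵀ = (0, 0, 1/3)ᵀ

p = (0, 0, 1/3)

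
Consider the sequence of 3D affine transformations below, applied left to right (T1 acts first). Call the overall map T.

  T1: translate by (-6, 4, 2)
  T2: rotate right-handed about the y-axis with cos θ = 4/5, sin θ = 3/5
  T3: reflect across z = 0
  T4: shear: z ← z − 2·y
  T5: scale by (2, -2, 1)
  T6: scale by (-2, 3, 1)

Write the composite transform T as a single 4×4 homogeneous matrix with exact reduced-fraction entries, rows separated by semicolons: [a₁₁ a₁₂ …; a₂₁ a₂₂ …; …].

T = [-16/5 0 -12/5 72/5; 0 -6 0 -24; 3/5 -2 -4/5 -66/5; 0 0 0 1]

T1 = [1 0 0 -6; 0 1 0 4; 0 0 1 2; 0 0 0 1]
T2·T1 = [4/5 0 3/5 -18/5; 0 1 0 4; -3/5 0 4/5 26/5; 0 0 0 1]
T3·…·T1 = [4/5 0 3/5 -18/5; 0 1 0 4; 3/5 0 -4/5 -26/5; 0 0 0 1]
T4·…·T1 = [4/5 0 3/5 -18/5; 0 1 0 4; 3/5 -2 -4/5 -66/5; 0 0 0 1]
T5·…·T1 = [8/5 0 6/5 -36/5; 0 -2 0 -8; 3/5 -2 -4/5 -66/5; 0 0 0 1]
T6·…·T1 = [-16/5 0 -12/5 72/5; 0 -6 0 -24; 3/5 -2 -4/5 -66/5; 0 0 0 1]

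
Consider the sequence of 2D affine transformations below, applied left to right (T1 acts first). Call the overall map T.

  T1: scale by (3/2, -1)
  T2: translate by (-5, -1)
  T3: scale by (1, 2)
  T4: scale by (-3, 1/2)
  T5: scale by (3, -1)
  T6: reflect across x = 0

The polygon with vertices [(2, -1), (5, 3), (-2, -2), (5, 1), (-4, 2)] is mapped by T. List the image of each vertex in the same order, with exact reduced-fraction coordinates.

image vertices: (-18, 0), (45/2, 4), (-72, -1), (45/2, 2), (-99, 3)

T1 scale by (3/2, -1): (2, -1) → (3, 1); (5, 3) → (15/2, -3); (-2, -2) → (-3, 2); (5, 1) → (15/2, -1); (-4, 2) → (-6, -2)
T2 translate by (-5, -1): (3, 1) → (-2, 0); (15/2, -3) → (5/2, -4); (-3, 2) → (-8, 1); (15/2, -1) → (5/2, -2); (-6, -2) → (-11, -3)
T3 scale by (1, 2): (-2, 0) → (-2, 0); (5/2, -4) → (5/2, -8); (-8, 1) → (-8, 2); (5/2, -2) → (5/2, -4); (-11, -3) → (-11, -6)
T4 scale by (-3, 1/2): (-2, 0) → (6, 0); (5/2, -8) → (-15/2, -4); (-8, 2) → (24, 1); (5/2, -4) → (-15/2, -2); (-11, -6) → (33, -3)
T5 scale by (3, -1): (6, 0) → (18, 0); (-15/2, -4) → (-45/2, 4); (24, 1) → (72, -1); (-15/2, -2) → (-45/2, 2); (33, -3) → (99, 3)
T6 reflect across x = 0: (18, 0) → (-18, 0); (-45/2, 4) → (45/2, 4); (72, -1) → (-72, -1); (-45/2, 2) → (45/2, 2); (99, 3) → (-99, 3)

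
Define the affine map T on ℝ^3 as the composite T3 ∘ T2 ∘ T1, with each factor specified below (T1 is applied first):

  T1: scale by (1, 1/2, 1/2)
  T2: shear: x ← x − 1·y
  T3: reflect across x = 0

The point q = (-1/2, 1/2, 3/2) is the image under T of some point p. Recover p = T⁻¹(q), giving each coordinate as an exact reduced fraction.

p = (1, 1, 3)

T1 = [1 0 0 0; 0 1/2 0 0; 0 0 1/2 0; 0 0 0 1]
T2·T1 = [1 -1/2 0 0; 0 1/2 0 0; 0 0 1/2 0; 0 0 0 1]
T3·…·T1 = [-1 1/2 0 0; 0 1/2 0 0; 0 0 1/2 0; 0 0 0 1]
det M = -1/4; M⁻¹ = [-1 1 0 0; 0 2 0 0; 0 0 2 0; 0 0 0 1]
M⁻¹ · (-1/2, 1/2, 3/2)ᵀ = (1, 1, 3)ᵀ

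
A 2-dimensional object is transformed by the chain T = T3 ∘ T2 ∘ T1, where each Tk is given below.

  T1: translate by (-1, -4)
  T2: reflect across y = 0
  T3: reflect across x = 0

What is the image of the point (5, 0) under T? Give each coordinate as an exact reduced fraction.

T1 translate by (-1, -4): (5, 0) → (4, -4)
T2 reflect across y = 0: (4, -4) → (4, 4)
T3 reflect across x = 0: (4, 4) → (-4, 4)

T(p) = (-4, 4)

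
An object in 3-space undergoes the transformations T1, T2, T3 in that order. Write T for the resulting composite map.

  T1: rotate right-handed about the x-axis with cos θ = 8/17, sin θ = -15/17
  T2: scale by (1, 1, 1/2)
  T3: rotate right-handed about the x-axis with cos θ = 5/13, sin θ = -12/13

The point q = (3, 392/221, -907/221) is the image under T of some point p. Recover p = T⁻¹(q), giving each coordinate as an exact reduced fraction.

p = (3, 2, 4)

T1 = [1 0 0 0; 0 8/17 15/17 0; 0 -15/17 8/17 0; 0 0 0 1]
T2·T1 = [1 0 0 0; 0 8/17 15/17 0; 0 -15/34 4/17 0; 0 0 0 1]
T3·…·T1 = [1 0 0 0; 0 -50/221 123/221 0; 0 -267/442 -160/221 0; 0 0 0 1]
det M = 1/2; M⁻¹ = [1 0 0 0; 0 -320/221 -246/221 0; 0 267/221 -100/221 0; 0 0 0 1]
M⁻¹ · (3, 392/221, -907/221)ᵀ = (3, 2, 4)ᵀ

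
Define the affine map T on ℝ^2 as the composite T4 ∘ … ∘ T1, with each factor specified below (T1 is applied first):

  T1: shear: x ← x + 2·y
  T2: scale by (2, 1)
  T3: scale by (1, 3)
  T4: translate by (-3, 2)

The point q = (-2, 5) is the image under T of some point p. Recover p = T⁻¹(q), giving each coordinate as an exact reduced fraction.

p = (-3/2, 1)

T1 = [1 2 0; 0 1 0; 0 0 1]
T2·T1 = [2 4 0; 0 1 0; 0 0 1]
T3·…·T1 = [2 4 0; 0 3 0; 0 0 1]
T4·…·T1 = [2 4 -3; 0 3 2; 0 0 1]
det M = 6; M⁻¹ = [1/2 -2/3 17/6; 0 1/3 -2/3; 0 0 1]
M⁻¹ · (-2, 5)ᵀ = (-3/2, 1)ᵀ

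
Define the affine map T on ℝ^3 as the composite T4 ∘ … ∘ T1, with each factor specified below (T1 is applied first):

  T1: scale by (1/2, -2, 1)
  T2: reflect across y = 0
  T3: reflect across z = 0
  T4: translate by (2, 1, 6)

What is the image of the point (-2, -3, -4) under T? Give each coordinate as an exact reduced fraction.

T1 scale by (1/2, -2, 1): (-2, -3, -4) → (-1, 6, -4)
T2 reflect across y = 0: (-1, 6, -4) → (-1, -6, -4)
T3 reflect across z = 0: (-1, -6, -4) → (-1, -6, 4)
T4 translate by (2, 1, 6): (-1, -6, 4) → (1, -5, 10)

T(p) = (1, -5, 10)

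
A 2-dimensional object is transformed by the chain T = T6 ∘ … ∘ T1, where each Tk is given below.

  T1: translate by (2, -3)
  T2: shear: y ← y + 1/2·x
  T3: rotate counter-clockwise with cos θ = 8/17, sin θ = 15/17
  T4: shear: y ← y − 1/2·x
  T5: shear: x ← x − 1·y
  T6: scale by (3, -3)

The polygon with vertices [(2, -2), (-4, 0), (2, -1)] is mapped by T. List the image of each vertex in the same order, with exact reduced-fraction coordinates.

image vertices: (477/34, 15/34), (384/17, 252/17), (147/17, -39/17)

T1 translate by (2, -3): (2, -2) → (4, -5); (-4, 0) → (-2, -3); (2, -1) → (4, -4)
T2 shear: y ← y + 1/2·x: (4, -5) → (4, -3); (-2, -3) → (-2, -4); (4, -4) → (4, -2)
T3 rotate counter-clockwise with cos θ = 8/17, sin θ = 15/17: (4, -3) → (77/17, 36/17); (-2, -4) → (44/17, -62/17); (4, -2) → (62/17, 44/17)
T4 shear: y ← y − 1/2·x: (77/17, 36/17) → (77/17, -5/34); (44/17, -62/17) → (44/17, -84/17); (62/17, 44/17) → (62/17, 13/17)
T5 shear: x ← x − 1·y: (77/17, -5/34) → (159/34, -5/34); (44/17, -84/17) → (128/17, -84/17); (62/17, 13/17) → (49/17, 13/17)
T6 scale by (3, -3): (159/34, -5/34) → (477/34, 15/34); (128/17, -84/17) → (384/17, 252/17); (49/17, 13/17) → (147/17, -39/17)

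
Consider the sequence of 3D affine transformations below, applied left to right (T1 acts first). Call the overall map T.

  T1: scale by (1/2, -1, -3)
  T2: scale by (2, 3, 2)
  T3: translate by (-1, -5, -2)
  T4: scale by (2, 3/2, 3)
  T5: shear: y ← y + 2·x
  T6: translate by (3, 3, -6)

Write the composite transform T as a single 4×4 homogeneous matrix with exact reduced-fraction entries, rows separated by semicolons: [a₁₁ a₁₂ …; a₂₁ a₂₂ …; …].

T1 = [1/2 0 0 0; 0 -1 0 0; 0 0 -3 0; 0 0 0 1]
T2·T1 = [1 0 0 0; 0 -3 0 0; 0 0 -6 0; 0 0 0 1]
T3·…·T1 = [1 0 0 -1; 0 -3 0 -5; 0 0 -6 -2; 0 0 0 1]
T4·…·T1 = [2 0 0 -2; 0 -9/2 0 -15/2; 0 0 -18 -6; 0 0 0 1]
T5·…·T1 = [2 0 0 -2; 4 -9/2 0 -23/2; 0 0 -18 -6; 0 0 0 1]
T6·…·T1 = [2 0 0 1; 4 -9/2 0 -17/2; 0 0 -18 -12; 0 0 0 1]

T = [2 0 0 1; 4 -9/2 0 -17/2; 0 0 -18 -12; 0 0 0 1]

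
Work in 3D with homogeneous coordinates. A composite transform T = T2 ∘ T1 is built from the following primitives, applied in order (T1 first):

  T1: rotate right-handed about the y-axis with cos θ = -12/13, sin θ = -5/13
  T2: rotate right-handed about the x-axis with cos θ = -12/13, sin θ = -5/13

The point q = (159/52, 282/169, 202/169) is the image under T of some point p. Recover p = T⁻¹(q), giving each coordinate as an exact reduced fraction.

T1 = [-12/13 0 -5/13 0; 0 1 0 0; 5/13 0 -12/13 0; 0 0 0 1]
T2·T1 = [-12/13 0 -5/13 0; 25/169 -12/13 -60/169 0; -60/169 -5/13 144/169 0; 0 0 0 1]
det M = 1; M⁻¹ = [-12/13 25/169 -60/169 0; 0 -12/13 -5/13 0; -5/13 -60/169 144/169 0; 0 0 0 1]
M⁻¹ · (159/52, 282/169, 202/169)ᵀ = (-3, -2, -3/4)ᵀ

p = (-3, -2, -3/4)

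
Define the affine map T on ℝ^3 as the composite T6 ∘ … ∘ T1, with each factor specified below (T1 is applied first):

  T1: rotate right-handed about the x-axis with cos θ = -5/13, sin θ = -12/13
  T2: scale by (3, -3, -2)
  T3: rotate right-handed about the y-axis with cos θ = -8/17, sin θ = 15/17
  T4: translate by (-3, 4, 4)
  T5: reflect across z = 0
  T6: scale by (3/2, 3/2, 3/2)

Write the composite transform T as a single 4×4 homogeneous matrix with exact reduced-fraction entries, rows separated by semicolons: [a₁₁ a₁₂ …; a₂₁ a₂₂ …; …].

T = [-36/17 540/221 225/221 -9/2; 0 45/26 -54/13 6; 135/34 288/221 120/221 -6; 0 0 0 1]

T1 = [1 0 0 0; 0 -5/13 12/13 0; 0 -12/13 -5/13 0; 0 0 0 1]
T2·T1 = [3 0 0 0; 0 15/13 -36/13 0; 0 24/13 10/13 0; 0 0 0 1]
T3·…·T1 = [-24/17 360/221 150/221 0; 0 15/13 -36/13 0; -45/17 -192/221 -80/221 0; 0 0 0 1]
T4·…·T1 = [-24/17 360/221 150/221 -3; 0 15/13 -36/13 4; -45/17 -192/221 -80/221 4; 0 0 0 1]
T5·…·T1 = [-24/17 360/221 150/221 -3; 0 15/13 -36/13 4; 45/17 192/221 80/221 -4; 0 0 0 1]
T6·…·T1 = [-36/17 540/221 225/221 -9/2; 0 45/26 -54/13 6; 135/34 288/221 120/221 -6; 0 0 0 1]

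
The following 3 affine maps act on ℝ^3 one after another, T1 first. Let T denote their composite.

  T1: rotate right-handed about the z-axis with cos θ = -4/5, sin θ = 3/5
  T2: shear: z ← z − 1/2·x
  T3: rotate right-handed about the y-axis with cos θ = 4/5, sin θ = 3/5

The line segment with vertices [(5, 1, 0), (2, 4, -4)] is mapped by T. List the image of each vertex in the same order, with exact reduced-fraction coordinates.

image vertices: (-23/10, 11/5, 23/5), (-22/5, -2, 4/5)

T1 rotate right-handed about the z-axis with cos θ = -4/5, sin θ = 3/5: (5, 1, 0) → (-23/5, 11/5, 0); (2, 4, -4) → (-4, -2, -4)
T2 shear: z ← z − 1/2·x: (-23/5, 11/5, 0) → (-23/5, 11/5, 23/10); (-4, -2, -4) → (-4, -2, -2)
T3 rotate right-handed about the y-axis with cos θ = 4/5, sin θ = 3/5: (-23/5, 11/5, 23/10) → (-23/10, 11/5, 23/5); (-4, -2, -2) → (-22/5, -2, 4/5)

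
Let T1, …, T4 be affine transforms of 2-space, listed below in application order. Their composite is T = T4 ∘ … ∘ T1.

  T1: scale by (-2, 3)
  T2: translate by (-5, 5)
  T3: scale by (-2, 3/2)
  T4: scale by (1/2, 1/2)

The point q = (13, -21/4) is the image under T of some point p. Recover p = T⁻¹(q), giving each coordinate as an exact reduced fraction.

T1 = [-2 0 0; 0 3 0; 0 0 1]
T2·T1 = [-2 0 -5; 0 3 5; 0 0 1]
T3·…·T1 = [4 0 10; 0 9/2 15/2; 0 0 1]
T4·…·T1 = [2 0 5; 0 9/4 15/4; 0 0 1]
det M = 9/2; M⁻¹ = [1/2 0 -5/2; 0 4/9 -5/3; 0 0 1]
M⁻¹ · (13, -21/4)ᵀ = (4, -4)ᵀ

p = (4, -4)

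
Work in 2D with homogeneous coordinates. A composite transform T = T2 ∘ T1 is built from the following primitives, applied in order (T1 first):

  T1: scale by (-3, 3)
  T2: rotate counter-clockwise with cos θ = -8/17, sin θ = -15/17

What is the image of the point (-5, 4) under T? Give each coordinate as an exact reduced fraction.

T(p) = (60/17, -321/17)

T1 scale by (-3, 3): (-5, 4) → (15, 12)
T2 rotate counter-clockwise with cos θ = -8/17, sin θ = -15/17: (15, 12) → (60/17, -321/17)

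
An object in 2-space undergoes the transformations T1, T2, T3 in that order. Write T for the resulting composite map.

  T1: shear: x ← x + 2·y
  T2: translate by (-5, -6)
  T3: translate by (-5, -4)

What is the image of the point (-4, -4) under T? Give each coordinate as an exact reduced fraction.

T(p) = (-22, -14)

T1 shear: x ← x + 2·y: (-4, -4) → (-12, -4)
T2 translate by (-5, -6): (-12, -4) → (-17, -10)
T3 translate by (-5, -4): (-17, -10) → (-22, -14)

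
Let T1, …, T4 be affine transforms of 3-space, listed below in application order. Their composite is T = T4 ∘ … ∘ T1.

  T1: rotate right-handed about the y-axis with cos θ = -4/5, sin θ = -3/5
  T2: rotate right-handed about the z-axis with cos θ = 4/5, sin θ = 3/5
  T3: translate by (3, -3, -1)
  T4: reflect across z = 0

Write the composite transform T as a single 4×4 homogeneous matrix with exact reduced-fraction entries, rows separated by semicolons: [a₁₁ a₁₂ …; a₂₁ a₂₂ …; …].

T = [-16/25 -3/5 -12/25 3; -12/25 4/5 -9/25 -3; -3/5 0 4/5 1; 0 0 0 1]

T1 = [-4/5 0 -3/5 0; 0 1 0 0; 3/5 0 -4/5 0; 0 0 0 1]
T2·T1 = [-16/25 -3/5 -12/25 0; -12/25 4/5 -9/25 0; 3/5 0 -4/5 0; 0 0 0 1]
T3·…·T1 = [-16/25 -3/5 -12/25 3; -12/25 4/5 -9/25 -3; 3/5 0 -4/5 -1; 0 0 0 1]
T4·…·T1 = [-16/25 -3/5 -12/25 3; -12/25 4/5 -9/25 -3; -3/5 0 4/5 1; 0 0 0 1]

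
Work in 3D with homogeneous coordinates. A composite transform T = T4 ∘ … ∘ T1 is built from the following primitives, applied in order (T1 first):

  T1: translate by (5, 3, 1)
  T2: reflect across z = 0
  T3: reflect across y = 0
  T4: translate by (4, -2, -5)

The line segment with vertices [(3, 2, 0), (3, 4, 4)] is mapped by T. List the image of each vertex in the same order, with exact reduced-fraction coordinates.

T1 translate by (5, 3, 1): (3, 2, 0) → (8, 5, 1); (3, 4, 4) → (8, 7, 5)
T2 reflect across z = 0: (8, 5, 1) → (8, 5, -1); (8, 7, 5) → (8, 7, -5)
T3 reflect across y = 0: (8, 5, -1) → (8, -5, -1); (8, 7, -5) → (8, -7, -5)
T4 translate by (4, -2, -5): (8, -5, -1) → (12, -7, -6); (8, -7, -5) → (12, -9, -10)

image vertices: (12, -7, -6), (12, -9, -10)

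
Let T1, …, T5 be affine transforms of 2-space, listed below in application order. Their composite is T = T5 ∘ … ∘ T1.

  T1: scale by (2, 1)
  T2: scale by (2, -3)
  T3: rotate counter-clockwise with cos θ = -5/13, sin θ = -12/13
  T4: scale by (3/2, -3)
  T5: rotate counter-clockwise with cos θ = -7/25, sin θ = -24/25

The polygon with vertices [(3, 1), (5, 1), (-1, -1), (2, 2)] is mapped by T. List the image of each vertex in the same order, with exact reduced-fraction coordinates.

T1 scale by (2, 1): (3, 1) → (6, 1); (5, 1) → (10, 1); (-1, -1) → (-2, -1); (2, 2) → (4, 2)
T2 scale by (2, -3): (6, 1) → (12, -3); (10, 1) → (20, -3); (-2, -1) → (-4, 3); (4, 2) → (8, -6)
T3 rotate counter-clockwise with cos θ = -5/13, sin θ = -12/13: (12, -3) → (-96/13, -129/13); (20, -3) → (-136/13, -225/13); (-4, 3) → (56/13, 33/13); (8, -6) → (-112/13, -66/13)
T4 scale by (3/2, -3): (-96/13, -129/13) → (-144/13, 387/13); (-136/13, -225/13) → (-204/13, 675/13); (56/13, 33/13) → (84/13, -99/13); (-112/13, -66/13) → (-168/13, 198/13)
T5 rotate counter-clockwise with cos θ = -7/25, sin θ = -24/25: (-144/13, 387/13) → (792/25, 747/325); (-204/13, 675/13) → (1356/25, 171/325); (84/13, -99/13) → (-228/25, -1323/325); (-168/13, 198/13) → (456/25, 2646/325)

image vertices: (792/25, 747/325), (1356/25, 171/325), (-228/25, -1323/325), (456/25, 2646/325)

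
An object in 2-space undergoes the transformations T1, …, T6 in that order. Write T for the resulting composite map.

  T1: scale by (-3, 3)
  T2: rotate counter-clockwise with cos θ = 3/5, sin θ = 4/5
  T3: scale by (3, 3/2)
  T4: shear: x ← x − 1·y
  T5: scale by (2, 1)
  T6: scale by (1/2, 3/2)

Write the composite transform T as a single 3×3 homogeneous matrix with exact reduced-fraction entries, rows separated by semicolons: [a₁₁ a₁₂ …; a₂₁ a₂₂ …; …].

T1 = [-3 0 0; 0 3 0; 0 0 1]
T2·T1 = [-9/5 -12/5 0; -12/5 9/5 0; 0 0 1]
T3·…·T1 = [-27/5 -36/5 0; -18/5 27/10 0; 0 0 1]
T4·…·T1 = [-9/5 -99/10 0; -18/5 27/10 0; 0 0 1]
T5·…·T1 = [-18/5 -99/5 0; -18/5 27/10 0; 0 0 1]
T6·…·T1 = [-9/5 -99/10 0; -27/5 81/20 0; 0 0 1]

T = [-9/5 -99/10 0; -27/5 81/20 0; 0 0 1]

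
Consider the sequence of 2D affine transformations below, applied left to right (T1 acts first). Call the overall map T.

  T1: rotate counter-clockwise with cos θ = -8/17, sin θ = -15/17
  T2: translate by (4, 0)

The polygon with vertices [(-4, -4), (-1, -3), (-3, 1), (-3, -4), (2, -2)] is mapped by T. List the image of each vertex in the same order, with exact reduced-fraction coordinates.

T1 rotate counter-clockwise with cos θ = -8/17, sin θ = -15/17: (-4, -4) → (-28/17, 92/17); (-1, -3) → (-37/17, 39/17); (-3, 1) → (39/17, 37/17); (-3, -4) → (-36/17, 77/17); (2, -2) → (-46/17, -14/17)
T2 translate by (4, 0): (-28/17, 92/17) → (40/17, 92/17); (-37/17, 39/17) → (31/17, 39/17); (39/17, 37/17) → (107/17, 37/17); (-36/17, 77/17) → (32/17, 77/17); (-46/17, -14/17) → (22/17, -14/17)

image vertices: (40/17, 92/17), (31/17, 39/17), (107/17, 37/17), (32/17, 77/17), (22/17, -14/17)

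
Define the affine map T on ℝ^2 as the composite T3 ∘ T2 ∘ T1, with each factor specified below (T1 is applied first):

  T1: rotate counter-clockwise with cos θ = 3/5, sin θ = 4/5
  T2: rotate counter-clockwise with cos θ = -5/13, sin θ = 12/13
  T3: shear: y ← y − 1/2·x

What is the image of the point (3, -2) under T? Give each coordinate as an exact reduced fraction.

T1 rotate counter-clockwise with cos θ = 3/5, sin θ = 4/5: (3, -2) → (17/5, 6/5)
T2 rotate counter-clockwise with cos θ = -5/13, sin θ = 12/13: (17/5, 6/5) → (-157/65, 174/65)
T3 shear: y ← y − 1/2·x: (-157/65, 174/65) → (-157/65, 101/26)

T(p) = (-157/65, 101/26)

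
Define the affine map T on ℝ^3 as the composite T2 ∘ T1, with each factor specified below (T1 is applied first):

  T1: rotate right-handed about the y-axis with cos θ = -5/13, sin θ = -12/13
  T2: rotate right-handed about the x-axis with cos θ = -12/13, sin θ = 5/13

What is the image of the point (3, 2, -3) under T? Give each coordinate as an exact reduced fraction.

T1 rotate right-handed about the y-axis with cos θ = -5/13, sin θ = -12/13: (3, 2, -3) → (21/13, 2, 51/13)
T2 rotate right-handed about the x-axis with cos θ = -12/13, sin θ = 5/13: (21/13, 2, 51/13) → (21/13, -567/169, -482/169)

T(p) = (21/13, -567/169, -482/169)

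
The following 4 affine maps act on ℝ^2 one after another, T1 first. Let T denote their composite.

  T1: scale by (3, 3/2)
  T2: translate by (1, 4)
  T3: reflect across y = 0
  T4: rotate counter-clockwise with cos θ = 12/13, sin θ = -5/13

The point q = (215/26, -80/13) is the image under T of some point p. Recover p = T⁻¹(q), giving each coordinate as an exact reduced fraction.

T1 = [3 0 0; 0 3/2 0; 0 0 1]
T2·T1 = [3 0 1; 0 3/2 4; 0 0 1]
T3·…·T1 = [3 0 1; 0 -3/2 -4; 0 0 1]
T4·…·T1 = [36/13 -15/26 -8/13; -15/13 -18/13 -53/13; 0 0 1]
det M = -9/2; M⁻¹ = [4/13 -5/39 -1/3; -10/39 -8/13 -8/3; 0 0 1]
M⁻¹ · (215/26, -80/13)ᵀ = (3, -1)ᵀ

p = (3, -1)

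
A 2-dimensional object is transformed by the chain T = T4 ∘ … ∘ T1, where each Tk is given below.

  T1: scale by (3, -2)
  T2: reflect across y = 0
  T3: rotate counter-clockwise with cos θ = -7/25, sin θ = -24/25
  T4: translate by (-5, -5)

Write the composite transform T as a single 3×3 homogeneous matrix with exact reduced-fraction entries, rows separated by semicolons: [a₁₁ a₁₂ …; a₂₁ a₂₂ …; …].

T = [-21/25 48/25 -5; -72/25 -14/25 -5; 0 0 1]

T1 = [3 0 0; 0 -2 0; 0 0 1]
T2·T1 = [3 0 0; 0 2 0; 0 0 1]
T3·…·T1 = [-21/25 48/25 0; -72/25 -14/25 0; 0 0 1]
T4·…·T1 = [-21/25 48/25 -5; -72/25 -14/25 -5; 0 0 1]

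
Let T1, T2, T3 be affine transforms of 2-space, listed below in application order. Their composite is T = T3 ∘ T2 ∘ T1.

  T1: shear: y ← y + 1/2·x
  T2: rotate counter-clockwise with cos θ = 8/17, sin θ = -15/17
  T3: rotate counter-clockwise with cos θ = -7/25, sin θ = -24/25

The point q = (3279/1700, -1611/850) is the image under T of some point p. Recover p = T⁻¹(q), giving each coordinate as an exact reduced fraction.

p = (-3/2, 3)

T1 = [1 0 0; 1/2 1 0; 0 0 1]
T2·T1 = [31/34 15/17 0; -11/17 8/17 0; 0 0 1]
T3·…·T1 = [-149/170 87/425 0; -59/85 -416/425 0; 0 0 1]
det M = 1; M⁻¹ = [-416/425 -87/425 0; 59/85 -149/170 0; 0 0 1]
M⁻¹ · (3279/1700, -1611/850)ᵀ = (-3/2, 3)ᵀ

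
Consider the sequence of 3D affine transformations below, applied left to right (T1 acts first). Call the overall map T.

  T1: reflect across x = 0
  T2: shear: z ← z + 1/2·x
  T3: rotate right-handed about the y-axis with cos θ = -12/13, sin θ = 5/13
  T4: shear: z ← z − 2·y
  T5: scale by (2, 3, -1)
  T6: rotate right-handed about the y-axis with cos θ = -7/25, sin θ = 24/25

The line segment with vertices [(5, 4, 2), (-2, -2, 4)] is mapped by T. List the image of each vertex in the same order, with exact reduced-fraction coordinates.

T1 reflect across x = 0: (5, 4, 2) → (-5, 4, 2); (-2, -2, 4) → (2, -2, 4)
T2 shear: z ← z + 1/2·x: (-5, 4, 2) → (-5, 4, -1/2); (2, -2, 4) → (2, -2, 5)
T3 rotate right-handed about the y-axis with cos θ = -12/13, sin θ = 5/13: (-5, 4, -1/2) → (115/26, 4, 31/13); (2, -2, 5) → (1/13, -2, -70/13)
T4 shear: z ← z − 2·y: (115/26, 4, 31/13) → (115/26, 4, -73/13); (1/13, -2, -70/13) → (1/13, -2, -18/13)
T5 scale by (2, 3, -1): (115/26, 4, -73/13) → (115/13, 12, 73/13); (1/13, -2, -18/13) → (2/13, -6, 18/13)
T6 rotate right-handed about the y-axis with cos θ = -7/25, sin θ = 24/25: (115/13, 12, 73/13) → (947/325, 12, -3271/325); (2/13, -6, 18/13) → (418/325, -6, -174/325)

image vertices: (947/325, 12, -3271/325), (418/325, -6, -174/325)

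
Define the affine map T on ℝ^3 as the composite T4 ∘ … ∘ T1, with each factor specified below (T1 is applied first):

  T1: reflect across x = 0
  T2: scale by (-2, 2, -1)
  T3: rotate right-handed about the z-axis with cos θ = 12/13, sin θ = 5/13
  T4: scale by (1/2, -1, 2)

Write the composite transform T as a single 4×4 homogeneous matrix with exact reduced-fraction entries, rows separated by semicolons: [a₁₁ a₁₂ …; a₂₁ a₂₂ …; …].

T = [12/13 -5/13 0 0; -10/13 -24/13 0 0; 0 0 -2 0; 0 0 0 1]

T1 = [-1 0 0 0; 0 1 0 0; 0 0 1 0; 0 0 0 1]
T2·T1 = [2 0 0 0; 0 2 0 0; 0 0 -1 0; 0 0 0 1]
T3·…·T1 = [24/13 -10/13 0 0; 10/13 24/13 0 0; 0 0 -1 0; 0 0 0 1]
T4·…·T1 = [12/13 -5/13 0 0; -10/13 -24/13 0 0; 0 0 -2 0; 0 0 0 1]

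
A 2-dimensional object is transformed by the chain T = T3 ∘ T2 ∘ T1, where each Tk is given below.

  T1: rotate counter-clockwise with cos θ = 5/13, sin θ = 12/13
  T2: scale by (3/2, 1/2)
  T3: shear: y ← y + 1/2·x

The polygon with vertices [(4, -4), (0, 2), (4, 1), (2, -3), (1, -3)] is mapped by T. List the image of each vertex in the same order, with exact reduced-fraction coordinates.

image vertices: (102/13, 5), (-36/13, -1), (12/13, 5/2), (69/13, 3), (123/26, 9/4)

T1 rotate counter-clockwise with cos θ = 5/13, sin θ = 12/13: (4, -4) → (68/13, 28/13); (0, 2) → (-24/13, 10/13); (4, 1) → (8/13, 53/13); (2, -3) → (46/13, 9/13); (1, -3) → (41/13, -3/13)
T2 scale by (3/2, 1/2): (68/13, 28/13) → (102/13, 14/13); (-24/13, 10/13) → (-36/13, 5/13); (8/13, 53/13) → (12/13, 53/26); (46/13, 9/13) → (69/13, 9/26); (41/13, -3/13) → (123/26, -3/26)
T3 shear: y ← y + 1/2·x: (102/13, 14/13) → (102/13, 5); (-36/13, 5/13) → (-36/13, -1); (12/13, 53/26) → (12/13, 5/2); (69/13, 9/26) → (69/13, 3); (123/26, -3/26) → (123/26, 9/4)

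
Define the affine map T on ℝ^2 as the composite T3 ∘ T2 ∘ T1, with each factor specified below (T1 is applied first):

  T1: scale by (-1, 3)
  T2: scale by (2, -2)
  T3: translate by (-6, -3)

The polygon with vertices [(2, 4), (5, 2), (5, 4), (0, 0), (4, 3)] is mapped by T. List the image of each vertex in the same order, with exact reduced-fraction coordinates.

T1 scale by (-1, 3): (2, 4) → (-2, 12); (5, 2) → (-5, 6); (5, 4) → (-5, 12); (0, 0) → (0, 0); (4, 3) → (-4, 9)
T2 scale by (2, -2): (-2, 12) → (-4, -24); (-5, 6) → (-10, -12); (-5, 12) → (-10, -24); (0, 0) → (0, 0); (-4, 9) → (-8, -18)
T3 translate by (-6, -3): (-4, -24) → (-10, -27); (-10, -12) → (-16, -15); (-10, -24) → (-16, -27); (0, 0) → (-6, -3); (-8, -18) → (-14, -21)

image vertices: (-10, -27), (-16, -15), (-16, -27), (-6, -3), (-14, -21)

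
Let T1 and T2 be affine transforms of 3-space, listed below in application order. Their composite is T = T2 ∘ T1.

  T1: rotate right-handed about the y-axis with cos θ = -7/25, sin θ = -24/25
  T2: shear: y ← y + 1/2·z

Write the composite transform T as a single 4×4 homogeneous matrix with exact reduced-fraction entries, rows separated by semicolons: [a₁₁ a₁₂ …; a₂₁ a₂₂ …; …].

T = [-7/25 0 -24/25 0; 12/25 1 -7/50 0; 24/25 0 -7/25 0; 0 0 0 1]

T1 = [-7/25 0 -24/25 0; 0 1 0 0; 24/25 0 -7/25 0; 0 0 0 1]
T2·T1 = [-7/25 0 -24/25 0; 12/25 1 -7/50 0; 24/25 0 -7/25 0; 0 0 0 1]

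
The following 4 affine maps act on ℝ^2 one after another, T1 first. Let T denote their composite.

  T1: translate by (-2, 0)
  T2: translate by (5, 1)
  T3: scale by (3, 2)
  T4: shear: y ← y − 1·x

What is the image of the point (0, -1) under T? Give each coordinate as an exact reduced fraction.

T1 translate by (-2, 0): (0, -1) → (-2, -1)
T2 translate by (5, 1): (-2, -1) → (3, 0)
T3 scale by (3, 2): (3, 0) → (9, 0)
T4 shear: y ← y − 1·x: (9, 0) → (9, -9)

T(p) = (9, -9)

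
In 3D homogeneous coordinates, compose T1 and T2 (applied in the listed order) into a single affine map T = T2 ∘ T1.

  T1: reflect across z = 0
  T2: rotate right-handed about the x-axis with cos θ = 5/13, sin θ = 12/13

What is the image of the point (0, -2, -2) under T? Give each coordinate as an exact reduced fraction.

T(p) = (0, -34/13, -14/13)

T1 reflect across z = 0: (0, -2, -2) → (0, -2, 2)
T2 rotate right-handed about the x-axis with cos θ = 5/13, sin θ = 12/13: (0, -2, 2) → (0, -34/13, -14/13)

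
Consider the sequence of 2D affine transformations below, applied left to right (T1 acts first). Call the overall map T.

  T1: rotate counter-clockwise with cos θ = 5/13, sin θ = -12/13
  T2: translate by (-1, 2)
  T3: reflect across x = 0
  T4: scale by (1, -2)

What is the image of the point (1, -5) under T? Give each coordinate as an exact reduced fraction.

T1 rotate counter-clockwise with cos θ = 5/13, sin θ = -12/13: (1, -5) → (-55/13, -37/13)
T2 translate by (-1, 2): (-55/13, -37/13) → (-68/13, -11/13)
T3 reflect across x = 0: (-68/13, -11/13) → (68/13, -11/13)
T4 scale by (1, -2): (68/13, -11/13) → (68/13, 22/13)

T(p) = (68/13, 22/13)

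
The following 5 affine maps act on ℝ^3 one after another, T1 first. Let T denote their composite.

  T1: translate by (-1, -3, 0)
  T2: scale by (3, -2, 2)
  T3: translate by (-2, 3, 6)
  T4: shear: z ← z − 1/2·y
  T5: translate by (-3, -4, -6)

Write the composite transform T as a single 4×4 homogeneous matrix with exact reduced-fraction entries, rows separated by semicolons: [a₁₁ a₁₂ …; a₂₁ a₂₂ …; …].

T = [3 0 0 -8; 0 -2 0 5; 0 1 2 -9/2; 0 0 0 1]

T1 = [1 0 0 -1; 0 1 0 -3; 0 0 1 0; 0 0 0 1]
T2·T1 = [3 0 0 -3; 0 -2 0 6; 0 0 2 0; 0 0 0 1]
T3·…·T1 = [3 0 0 -5; 0 -2 0 9; 0 0 2 6; 0 0 0 1]
T4·…·T1 = [3 0 0 -5; 0 -2 0 9; 0 1 2 3/2; 0 0 0 1]
T5·…·T1 = [3 0 0 -8; 0 -2 0 5; 0 1 2 -9/2; 0 0 0 1]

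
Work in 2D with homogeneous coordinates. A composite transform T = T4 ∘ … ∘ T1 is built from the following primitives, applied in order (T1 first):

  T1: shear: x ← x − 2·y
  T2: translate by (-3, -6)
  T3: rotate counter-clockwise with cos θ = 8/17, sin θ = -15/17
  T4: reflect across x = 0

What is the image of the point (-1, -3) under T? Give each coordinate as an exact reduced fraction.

T(p) = (7, -6)

T1 shear: x ← x − 2·y: (-1, -3) → (5, -3)
T2 translate by (-3, -6): (5, -3) → (2, -9)
T3 rotate counter-clockwise with cos θ = 8/17, sin θ = -15/17: (2, -9) → (-7, -6)
T4 reflect across x = 0: (-7, -6) → (7, -6)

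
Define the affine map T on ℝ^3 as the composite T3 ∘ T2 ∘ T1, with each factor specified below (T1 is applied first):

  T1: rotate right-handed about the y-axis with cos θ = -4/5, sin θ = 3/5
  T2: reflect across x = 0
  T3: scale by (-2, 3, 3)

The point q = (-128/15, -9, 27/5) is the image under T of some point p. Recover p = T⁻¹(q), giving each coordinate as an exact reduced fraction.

T1 = [-4/5 0 3/5 0; 0 1 0 0; -3/5 0 -4/5 0; 0 0 0 1]
T2·T1 = [4/5 0 -3/5 0; 0 1 0 0; -3/5 0 -4/5 0; 0 0 0 1]
T3·…·T1 = [-8/5 0 6/5 0; 0 3 0 0; -9/5 0 -12/5 0; 0 0 0 1]
det M = 18; M⁻¹ = [-2/5 0 -1/5 0; 0 1/3 0 0; 3/10 0 -4/15 0; 0 0 0 1]
M⁻¹ · (-128/15, -9, 27/5)ᵀ = (7/3, -3, -4)ᵀ

p = (7/3, -3, -4)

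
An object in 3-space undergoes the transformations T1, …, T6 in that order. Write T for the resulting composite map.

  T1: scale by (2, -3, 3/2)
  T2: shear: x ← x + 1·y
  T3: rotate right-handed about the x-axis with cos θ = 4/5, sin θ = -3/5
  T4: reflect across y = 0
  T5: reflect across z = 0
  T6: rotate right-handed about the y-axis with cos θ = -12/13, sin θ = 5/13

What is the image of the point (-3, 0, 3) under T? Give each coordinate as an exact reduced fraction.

T(p) = (54/13, -27/10, 366/65)

T1 scale by (2, -3, 3/2): (-3, 0, 3) → (-6, 0, 9/2)
T2 shear: x ← x + 1·y: (-6, 0, 9/2) → (-6, 0, 9/2)
T3 rotate right-handed about the x-axis with cos θ = 4/5, sin θ = -3/5: (-6, 0, 9/2) → (-6, 27/10, 18/5)
T4 reflect across y = 0: (-6, 27/10, 18/5) → (-6, -27/10, 18/5)
T5 reflect across z = 0: (-6, -27/10, 18/5) → (-6, -27/10, -18/5)
T6 rotate right-handed about the y-axis with cos θ = -12/13, sin θ = 5/13: (-6, -27/10, -18/5) → (54/13, -27/10, 366/65)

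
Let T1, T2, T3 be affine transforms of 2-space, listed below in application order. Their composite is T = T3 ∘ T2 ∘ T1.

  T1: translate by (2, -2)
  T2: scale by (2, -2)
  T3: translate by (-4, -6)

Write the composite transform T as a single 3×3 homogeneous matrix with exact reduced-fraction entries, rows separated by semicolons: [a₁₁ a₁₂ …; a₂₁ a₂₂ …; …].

T1 = [1 0 2; 0 1 -2; 0 0 1]
T2·T1 = [2 0 4; 0 -2 4; 0 0 1]
T3·…·T1 = [2 0 0; 0 -2 -2; 0 0 1]

T = [2 0 0; 0 -2 -2; 0 0 1]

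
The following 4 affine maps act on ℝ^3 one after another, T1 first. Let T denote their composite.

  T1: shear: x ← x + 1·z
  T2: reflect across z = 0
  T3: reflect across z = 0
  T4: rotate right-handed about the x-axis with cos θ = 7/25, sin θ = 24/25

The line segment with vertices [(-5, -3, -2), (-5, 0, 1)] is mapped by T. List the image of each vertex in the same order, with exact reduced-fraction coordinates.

image vertices: (-7, 27/25, -86/25), (-4, -24/25, 7/25)

T1 shear: x ← x + 1·z: (-5, -3, -2) → (-7, -3, -2); (-5, 0, 1) → (-4, 0, 1)
T2 reflect across z = 0: (-7, -3, -2) → (-7, -3, 2); (-4, 0, 1) → (-4, 0, -1)
T3 reflect across z = 0: (-7, -3, 2) → (-7, -3, -2); (-4, 0, -1) → (-4, 0, 1)
T4 rotate right-handed about the x-axis with cos θ = 7/25, sin θ = 24/25: (-7, -3, -2) → (-7, 27/25, -86/25); (-4, 0, 1) → (-4, -24/25, 7/25)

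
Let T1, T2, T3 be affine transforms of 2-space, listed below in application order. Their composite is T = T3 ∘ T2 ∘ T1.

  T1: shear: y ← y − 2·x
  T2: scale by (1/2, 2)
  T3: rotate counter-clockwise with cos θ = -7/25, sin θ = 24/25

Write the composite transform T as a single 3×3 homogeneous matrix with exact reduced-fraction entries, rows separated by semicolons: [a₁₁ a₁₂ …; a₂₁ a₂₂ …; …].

T = [37/10 -48/25 0; 8/5 -14/25 0; 0 0 1]

T1 = [1 0 0; -2 1 0; 0 0 1]
T2·T1 = [1/2 0 0; -4 2 0; 0 0 1]
T3·…·T1 = [37/10 -48/25 0; 8/5 -14/25 0; 0 0 1]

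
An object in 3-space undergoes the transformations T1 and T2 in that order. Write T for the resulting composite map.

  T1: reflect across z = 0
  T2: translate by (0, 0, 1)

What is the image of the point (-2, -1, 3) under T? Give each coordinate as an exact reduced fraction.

T1 reflect across z = 0: (-2, -1, 3) → (-2, -1, -3)
T2 translate by (0, 0, 1): (-2, -1, -3) → (-2, -1, -2)

T(p) = (-2, -1, -2)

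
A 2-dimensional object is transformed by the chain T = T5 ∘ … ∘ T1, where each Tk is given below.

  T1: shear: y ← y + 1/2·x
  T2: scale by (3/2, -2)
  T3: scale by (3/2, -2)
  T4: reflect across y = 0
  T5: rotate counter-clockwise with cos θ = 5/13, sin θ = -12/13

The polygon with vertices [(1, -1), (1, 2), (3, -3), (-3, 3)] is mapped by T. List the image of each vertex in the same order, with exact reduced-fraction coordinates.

T1 shear: y ← y + 1/2·x: (1, -1) → (1, -1/2); (1, 2) → (1, 5/2); (3, -3) → (3, -3/2); (-3, 3) → (-3, 3/2)
T2 scale by (3/2, -2): (1, -1/2) → (3/2, 1); (1, 5/2) → (3/2, -5); (3, -3/2) → (9/2, 3); (-3, 3/2) → (-9/2, -3)
T3 scale by (3/2, -2): (3/2, 1) → (9/4, -2); (3/2, -5) → (9/4, 10); (9/2, 3) → (27/4, -6); (-9/2, -3) → (-27/4, 6)
T4 reflect across y = 0: (9/4, -2) → (9/4, 2); (9/4, 10) → (9/4, -10); (27/4, -6) → (27/4, 6); (-27/4, 6) → (-27/4, -6)
T5 rotate counter-clockwise with cos θ = 5/13, sin θ = -12/13: (9/4, 2) → (141/52, -17/13); (9/4, -10) → (-435/52, -77/13); (27/4, 6) → (423/52, -51/13); (-27/4, -6) → (-423/52, 51/13)

image vertices: (141/52, -17/13), (-435/52, -77/13), (423/52, -51/13), (-423/52, 51/13)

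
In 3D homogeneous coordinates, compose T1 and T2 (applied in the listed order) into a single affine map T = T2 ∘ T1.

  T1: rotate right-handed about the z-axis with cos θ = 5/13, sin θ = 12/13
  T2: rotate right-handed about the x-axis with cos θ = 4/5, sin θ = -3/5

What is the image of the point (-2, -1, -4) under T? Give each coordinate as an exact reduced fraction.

T1 rotate right-handed about the z-axis with cos θ = 5/13, sin θ = 12/13: (-2, -1, -4) → (2/13, -29/13, -4)
T2 rotate right-handed about the x-axis with cos θ = 4/5, sin θ = -3/5: (2/13, -29/13, -4) → (2/13, -272/65, -121/65)

T(p) = (2/13, -272/65, -121/65)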